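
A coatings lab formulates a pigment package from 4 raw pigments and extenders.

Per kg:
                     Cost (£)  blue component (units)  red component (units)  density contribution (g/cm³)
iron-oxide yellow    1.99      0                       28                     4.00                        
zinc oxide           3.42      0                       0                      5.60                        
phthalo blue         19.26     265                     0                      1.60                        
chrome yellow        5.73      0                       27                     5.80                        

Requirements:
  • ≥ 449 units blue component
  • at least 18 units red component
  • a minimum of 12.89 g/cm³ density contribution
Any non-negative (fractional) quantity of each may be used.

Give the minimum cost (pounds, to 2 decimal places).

Let x1 = kg of iron-oxide yellow, x2 = kg of zinc oxide, x3 = kg of phthalo blue, x4 = kg of chrome yellow.
Minimize 1.99x1 + 3.42x2 + 19.26x3 + 5.73x4 s.t.:
  265x3 ≥ 449   (blue component)
  28x1 + 27x4 ≥ 18   (red component)
  4x1 + 5.6x2 + 1.6x3 + 5.8x4 ≥ 12.89   (density contribution)
  x1, x2, x3, x4 ≥ 0.
The cheapest feasible vertex uses only iron-oxide yellow, phthalo blue; zinc oxide, chrome yellow are not used. Binding constraints: blue component and density contribution.
So iron-oxide yellow = 2.5448 kg, phthalo blue = 1.6943 kg.
Total cost: 1.99·2.5448 + 19.26·1.6943 = 37.6964.

£37.70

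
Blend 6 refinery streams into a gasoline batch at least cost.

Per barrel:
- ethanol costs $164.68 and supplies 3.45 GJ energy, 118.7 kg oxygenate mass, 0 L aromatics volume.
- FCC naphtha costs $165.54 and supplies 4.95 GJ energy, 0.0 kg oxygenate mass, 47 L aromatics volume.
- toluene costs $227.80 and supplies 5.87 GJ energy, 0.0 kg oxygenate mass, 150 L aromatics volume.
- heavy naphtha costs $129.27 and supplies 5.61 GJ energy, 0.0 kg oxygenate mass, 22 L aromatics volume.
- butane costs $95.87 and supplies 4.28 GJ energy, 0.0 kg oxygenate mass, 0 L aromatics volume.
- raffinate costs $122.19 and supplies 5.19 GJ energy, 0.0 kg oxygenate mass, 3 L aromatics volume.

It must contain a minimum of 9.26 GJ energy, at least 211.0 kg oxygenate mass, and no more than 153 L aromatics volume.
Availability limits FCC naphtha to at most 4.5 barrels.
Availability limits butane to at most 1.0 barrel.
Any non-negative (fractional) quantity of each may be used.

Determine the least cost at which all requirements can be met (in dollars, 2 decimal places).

Treat it as an LP. Let x1 = barrels of ethanol, x2 = barrels of FCC naphtha, x3 = barrels of toluene, x4 = barrels of heavy naphtha, x5 = barrels of butane, x6 = barrels of raffinate.
Minimise 164.68x1 + 165.54x2 + 227.8x3 + 129.27x4 + 95.87x5 + 122.19x6 s.t.:
  3.45x1 + 4.95x2 + 5.87x3 + 5.61x4 + 4.28x5 + 5.19x6 ≥ 9.26   (energy)
  118.7x1 ≥ 211   (oxygenate mass)
  47x2 + 150x3 + 22x4 + 3x6 ≤ 153   (aromatics volume)
  x2 ≤ 4.5
  x5 ≤ 1
  x1, x2, x3, x4, x5, x6 ≥ 0.
The optimal basis is {ethanol, butane}; FCC naphtha, toluene, heavy naphtha, raffinate drop out. Binding constraints: energy and oxygenate mass.
Solving gives x1 = 1.77759, x5 = 0.730681.
Total cost: 164.68·1.77759 + 95.87·0.730681 = 362.7839.

$362.78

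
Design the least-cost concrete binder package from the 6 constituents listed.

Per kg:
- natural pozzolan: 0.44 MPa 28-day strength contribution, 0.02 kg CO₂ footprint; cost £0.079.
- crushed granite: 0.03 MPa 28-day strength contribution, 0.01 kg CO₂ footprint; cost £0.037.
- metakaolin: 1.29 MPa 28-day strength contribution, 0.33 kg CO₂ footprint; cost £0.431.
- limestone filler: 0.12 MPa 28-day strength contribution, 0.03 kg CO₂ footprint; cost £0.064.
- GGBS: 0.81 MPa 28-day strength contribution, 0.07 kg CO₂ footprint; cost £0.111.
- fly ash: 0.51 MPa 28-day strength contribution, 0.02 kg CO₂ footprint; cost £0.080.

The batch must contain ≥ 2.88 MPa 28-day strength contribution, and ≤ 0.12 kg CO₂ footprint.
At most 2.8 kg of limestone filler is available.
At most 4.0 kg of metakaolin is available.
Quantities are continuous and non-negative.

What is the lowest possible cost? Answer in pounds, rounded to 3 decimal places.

This is a linear program. Let x1 = kg of natural pozzolan, x2 = kg of crushed granite, x3 = kg of metakaolin, x4 = kg of limestone filler, x5 = kg of GGBS, x6 = kg of fly ash.
Minimize 0.079x1 + 0.037x2 + 0.431x3 + 0.064x4 + 0.111x5 + 0.08x6 s.t.:
  0.44x1 + 0.03x2 + 1.29x3 + 0.12x4 + 0.81x5 + 0.51x6 ≥ 2.88   (28-day strength contribution)
  0.02x1 + 0.01x2 + 0.33x3 + 0.03x4 + 0.07x5 + 0.02x6 ≤ 0.12   (CO₂ footprint)
  x4 ≤ 2.8
  x3 ≤ 4
  x1, x2, x3, x4, x5, x6 ≥ 0.
The minimum-cost mix takes nothing from natural pozzolan, crushed granite, metakaolin, limestone filler — only GGBS, fly ash. There the 28-day strength contribution and CO₂ footprint constraints are tight.
Solving gives x5 = 0.1846, x6 = 5.354.
Total cost: 0.111·0.1846 + 0.08·5.354 = 0.44881.

£0.449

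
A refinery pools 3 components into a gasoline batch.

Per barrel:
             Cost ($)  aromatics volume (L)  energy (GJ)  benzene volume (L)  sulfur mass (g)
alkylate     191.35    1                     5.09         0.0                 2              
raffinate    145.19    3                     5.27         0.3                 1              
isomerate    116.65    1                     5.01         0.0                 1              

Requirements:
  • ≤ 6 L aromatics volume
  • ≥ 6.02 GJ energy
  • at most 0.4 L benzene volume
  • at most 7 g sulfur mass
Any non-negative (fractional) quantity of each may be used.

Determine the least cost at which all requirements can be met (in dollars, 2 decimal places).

$140.17

Set it up as a linear program. Let x1 = barrels of alkylate, x2 = barrels of raffinate, x3 = barrels of isomerate.
min 191.35x1 + 145.19x2 + 116.65x3 subject to:
  1x1 + 3x2 + 1x3 ≤ 6   (aromatics volume)
  5.09x1 + 5.27x2 + 5.01x3 ≥ 6.02   (energy)
  0.3x2 ≤ 0.4   (benzene volume)
  2x1 + 1x2 + 1x3 ≤ 7   (sulfur mass)
  x1, x2, x3 ≥ 0.
The minimum-cost mix takes nothing from alkylate, raffinate — only isomerate. Binding constraint: energy.
That vertex is x3 = 1.2016.
Cost = 116.65·1.2016 = 140.1666.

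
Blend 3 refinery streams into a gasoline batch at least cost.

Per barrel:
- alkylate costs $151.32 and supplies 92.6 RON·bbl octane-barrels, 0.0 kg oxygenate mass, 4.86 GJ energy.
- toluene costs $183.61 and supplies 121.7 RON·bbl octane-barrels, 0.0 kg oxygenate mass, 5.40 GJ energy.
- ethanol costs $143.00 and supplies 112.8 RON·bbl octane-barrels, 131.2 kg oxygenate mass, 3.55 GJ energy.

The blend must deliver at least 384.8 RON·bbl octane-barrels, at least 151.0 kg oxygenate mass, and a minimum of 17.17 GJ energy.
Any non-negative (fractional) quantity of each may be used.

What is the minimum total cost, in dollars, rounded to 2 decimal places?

$576.05

Set it up as a linear program. Let x1 = barrels of alkylate, x2 = barrels of toluene, x3 = barrels of ethanol.
Minimise 151.32x1 + 183.61x2 + 143x3 with:
  92.6x1 + 121.7x2 + 112.8x3 ≥ 384.8   (octane-barrels)
  131.2x3 ≥ 151   (oxygenate mass)
  4.86x1 + 5.4x2 + 3.55x3 ≥ 17.17   (energy)
  x1, x2, x3 ≥ 0.
The cheapest feasible vertex uses only alkylate, ethanol; toluene is not used. Binding constraints: octane-barrels and energy.
That vertex is x1 = 2.6004, x3 = 1.2766.
Total cost: 151.32·2.6004 + 143·1.2766 = 576.0463.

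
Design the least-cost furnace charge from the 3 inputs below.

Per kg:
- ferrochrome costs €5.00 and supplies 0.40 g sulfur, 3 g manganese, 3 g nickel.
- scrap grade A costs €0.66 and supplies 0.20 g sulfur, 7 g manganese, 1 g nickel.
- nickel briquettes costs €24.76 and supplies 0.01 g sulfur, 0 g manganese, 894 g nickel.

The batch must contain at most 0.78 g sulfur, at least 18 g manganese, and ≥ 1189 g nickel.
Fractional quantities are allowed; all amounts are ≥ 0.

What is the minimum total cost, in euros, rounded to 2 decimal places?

€34.56

Treat it as an LP. Let x1 = kg of ferrochrome, x2 = kg of scrap grade A, x3 = kg of nickel briquettes.
min 5x1 + 0.66x2 + 24.76x3 with:
  0.4x1 + 0.2x2 + 0.01x3 ≤ 0.78   (sulfur)
  3x1 + 7x2 ≥ 18   (manganese)
  3x1 + 1x2 + 894x3 ≥ 1189   (nickel)
  x1, x2, x3 ≥ 0.
The optimal basis is {scrap grade A, nickel briquettes}; ferrochrome drops out. Binding constraints: manganese and nickel.
Solving gives x2 = 2.5714, x3 = 1.3271.
Objective = 0.66·2.5714 + 24.76·1.3271 = 34.5561.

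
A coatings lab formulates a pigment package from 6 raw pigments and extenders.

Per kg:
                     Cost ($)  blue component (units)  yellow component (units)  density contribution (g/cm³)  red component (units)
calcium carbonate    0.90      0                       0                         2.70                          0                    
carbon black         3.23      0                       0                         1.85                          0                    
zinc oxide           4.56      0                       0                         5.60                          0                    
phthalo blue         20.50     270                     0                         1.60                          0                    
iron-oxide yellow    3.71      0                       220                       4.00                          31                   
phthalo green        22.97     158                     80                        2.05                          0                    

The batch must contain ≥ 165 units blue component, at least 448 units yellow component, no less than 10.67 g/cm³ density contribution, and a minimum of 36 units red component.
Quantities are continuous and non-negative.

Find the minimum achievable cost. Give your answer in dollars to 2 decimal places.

Let x1 = kg of calcium carbonate, x2 = kg of carbon black, x3 = kg of zinc oxide, x4 = kg of phthalo blue, x5 = kg of iron-oxide yellow, x6 = kg of phthalo green.
min 0.9x1 + 3.23x2 + 4.56x3 + 20.5x4 + 3.71x5 + 22.97x6 subject to:
  270x4 + 158x6 ≥ 165   (blue component)
  220x5 + 80x6 ≥ 448   (yellow component)
  2.7x1 + 1.85x2 + 5.6x3 + 1.6x4 + 4x5 + 2.05x6 ≥ 10.67   (density contribution)
  31x5 ≥ 36   (red component)
  x1, x2, x3, x4, x5, x6 ≥ 0.
The cheapest feasible vertex uses only calcium carbonate, phthalo blue, iron-oxide yellow; carbon black, zinc oxide, phthalo green are not used. Binding constraints: blue component, yellow component, density contribution.
Optimal quantities: calcium carbonate = 0.5729 kg, phthalo blue = 0.6111 kg, iron-oxide yellow = 2.036 kg.
Hence cost = 0.9·0.5729 + 20.5·0.6111 + 3.71·2.036 = $20.5967.

$20.60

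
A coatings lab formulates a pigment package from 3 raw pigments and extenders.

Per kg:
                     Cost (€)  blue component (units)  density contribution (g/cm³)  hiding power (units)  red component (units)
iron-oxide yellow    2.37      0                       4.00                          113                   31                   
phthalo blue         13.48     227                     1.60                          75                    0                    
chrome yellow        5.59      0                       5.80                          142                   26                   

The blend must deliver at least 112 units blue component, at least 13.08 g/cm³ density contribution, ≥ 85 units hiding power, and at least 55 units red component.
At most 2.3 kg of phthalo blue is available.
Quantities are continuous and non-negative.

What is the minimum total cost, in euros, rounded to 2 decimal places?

€13.93

Set it up as a linear program. Let x1 = kg of iron-oxide yellow, x2 = kg of phthalo blue, x3 = kg of chrome yellow.
min 2.37x1 + 13.48x2 + 5.59x3 with:
  227x2 ≥ 112   (blue component)
  4x1 + 1.6x2 + 5.8x3 ≥ 13.08   (density contribution)
  113x1 + 75x2 + 142x3 ≥ 85   (hiding power)
  31x1 + 26x3 ≥ 55   (red component)
  x2 ≤ 2.3
  x1, x2, x3 ≥ 0.
The cheapest feasible vertex uses only iron-oxide yellow, phthalo blue; chrome yellow is not used. Binding constraints: blue component and density contribution.
Optimal quantities: iron-oxide yellow = 3.073 kg, phthalo blue = 0.4934 kg.
Total cost: 2.37·3.073 + 13.48·0.4934 = 13.9340.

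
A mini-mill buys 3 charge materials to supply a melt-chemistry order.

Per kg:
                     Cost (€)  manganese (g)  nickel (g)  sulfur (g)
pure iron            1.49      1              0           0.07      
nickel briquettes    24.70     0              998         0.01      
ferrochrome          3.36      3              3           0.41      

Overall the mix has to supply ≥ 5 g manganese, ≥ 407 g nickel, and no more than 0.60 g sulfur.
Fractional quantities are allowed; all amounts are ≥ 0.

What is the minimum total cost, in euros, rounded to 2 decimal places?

€16.07

Treat it as an LP. Let x1 = kg of pure iron, x2 = kg of nickel briquettes, x3 = kg of ferrochrome.
Minimise 1.49x1 + 24.7x2 + 3.36x3 with:
  1x1 + 3x3 ≥ 5   (manganese)
  998x2 + 3x3 ≥ 407   (nickel)
  0.07x1 + 0.01x2 + 0.41x3 ≤ 0.6   (sulfur)
  x1, x2, x3 ≥ 0.
The optimal mix uses every input. The manganese, nickel, sulfur requirements are met with equality.
That vertex is x1 = 1.311, x2 = 0.4041, x3 = 1.23.
Cost = 1.49·1.311 + 24.7·0.4041 + 3.36·1.23 = 16.0675.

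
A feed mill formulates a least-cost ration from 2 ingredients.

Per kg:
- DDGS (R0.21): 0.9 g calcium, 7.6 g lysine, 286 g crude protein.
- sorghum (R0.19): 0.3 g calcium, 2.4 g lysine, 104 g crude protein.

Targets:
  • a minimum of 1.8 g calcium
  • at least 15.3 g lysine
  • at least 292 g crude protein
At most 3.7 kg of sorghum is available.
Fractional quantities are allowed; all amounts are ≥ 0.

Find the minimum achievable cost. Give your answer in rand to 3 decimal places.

R0.423

Set it up as a linear program. Let x1 = kg of DDGS, x2 = kg of sorghum.
min 0.21x1 + 0.19x2 subject to:
  0.9x1 + 0.3x2 ≥ 1.8   (calcium)
  7.6x1 + 2.4x2 ≥ 15.3   (lysine)
  286x1 + 104x2 ≥ 292   (crude protein)
  x2 ≤ 3.7
  x1, x2 ≥ 0.
At the optimum only DDGS is positive (sorghum = 0). There the lysine constraint is tight.
So DDGS = 2.013 kg.
Cost = 0.21·2.013 = 0.42273.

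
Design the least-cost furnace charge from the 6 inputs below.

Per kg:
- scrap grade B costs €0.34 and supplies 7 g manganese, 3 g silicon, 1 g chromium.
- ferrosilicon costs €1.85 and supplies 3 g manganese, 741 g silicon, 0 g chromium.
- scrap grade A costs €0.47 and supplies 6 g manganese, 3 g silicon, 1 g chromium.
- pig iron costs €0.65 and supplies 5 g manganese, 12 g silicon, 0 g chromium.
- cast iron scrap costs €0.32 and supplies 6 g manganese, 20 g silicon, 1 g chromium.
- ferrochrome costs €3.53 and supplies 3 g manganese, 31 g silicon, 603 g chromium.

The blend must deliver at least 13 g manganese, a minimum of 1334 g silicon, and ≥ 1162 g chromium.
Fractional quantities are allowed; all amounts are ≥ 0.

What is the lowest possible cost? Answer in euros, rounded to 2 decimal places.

Let x1 = kg of scrap grade B, x2 = kg of ferrosilicon, x3 = kg of scrap grade A, x4 = kg of pig iron, x5 = kg of cast iron scrap, x6 = kg of ferrochrome.
min 0.34x1 + 1.85x2 + 0.47x3 + 0.65x4 + 0.32x5 + 3.53x6 subject to:
  7x1 + 3x2 + 6x3 + 5x4 + 6x5 + 3x6 ≥ 13   (manganese)
  3x1 + 741x2 + 3x3 + 12x4 + 20x5 + 31x6 ≥ 1334   (silicon)
  1x1 + 1x3 + 1x5 + 603x6 ≥ 1162   (chromium)
  x1, x2, x3, x4, x5, x6 ≥ 0.
At the optimum only ferrosilicon, cast iron scrap, ferrochrome are positive (scrap grade B, scrap grade A, pig iron = 0). There the manganese, silicon, chromium constraints are tight.
So ferrosilicon = 1.7103 kg, cast iron scrap = 0.3483 kg, ferrochrome = 1.9265 kg.
Cost = 1.85·1.7103 + 0.32·0.3483 + 3.53·1.9265 = 10.0761.

€10.08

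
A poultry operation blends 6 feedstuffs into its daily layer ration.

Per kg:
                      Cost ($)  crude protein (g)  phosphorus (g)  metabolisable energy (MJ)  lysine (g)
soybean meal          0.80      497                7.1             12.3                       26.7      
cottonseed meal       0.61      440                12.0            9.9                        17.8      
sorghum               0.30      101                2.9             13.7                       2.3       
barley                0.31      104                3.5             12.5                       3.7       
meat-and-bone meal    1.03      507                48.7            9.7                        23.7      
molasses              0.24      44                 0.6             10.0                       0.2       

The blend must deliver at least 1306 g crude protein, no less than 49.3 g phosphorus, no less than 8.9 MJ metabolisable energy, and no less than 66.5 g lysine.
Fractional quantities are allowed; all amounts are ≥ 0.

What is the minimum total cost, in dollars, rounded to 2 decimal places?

Let x1 = kg of soybean meal, x2 = kg of cottonseed meal, x3 = kg of sorghum, x4 = kg of barley, x5 = kg of meat-and-bone meal, x6 = kg of molasses.
Minimize 0.8x1 + 0.61x2 + 0.3x3 + 0.31x4 + 1.03x5 + 0.24x6 s.t.:
  497x1 + 440x2 + 101x3 + 104x4 + 507x5 + 44x6 ≥ 1306   (crude protein)
  7.1x1 + 12x2 + 2.9x3 + 3.5x4 + 48.7x5 + 0.6x6 ≥ 49.3   (phosphorus)
  12.3x1 + 9.9x2 + 13.7x3 + 12.5x4 + 9.7x5 + 10x6 ≥ 8.9   (metabolisable energy)
  26.7x1 + 17.8x2 + 2.3x3 + 3.7x4 + 23.7x5 + 0.2x6 ≥ 66.5   (lysine)
  x1, x2, x3, x4, x5, x6 ≥ 0.
At the optimum only soybean meal, cottonseed meal, meat-and-bone meal are positive (sorghum, barley, molasses = 0). There the crude protein, phosphorus, lysine constraints are tight.
So soybean meal = 1.728 kg, cottonseed meal = 0.1957 kg, meat-and-bone meal = 0.7122 kg.
Cost = 0.8·1.728 + 0.61·0.1957 + 1.03·0.7122 = 2.2353.

$2.24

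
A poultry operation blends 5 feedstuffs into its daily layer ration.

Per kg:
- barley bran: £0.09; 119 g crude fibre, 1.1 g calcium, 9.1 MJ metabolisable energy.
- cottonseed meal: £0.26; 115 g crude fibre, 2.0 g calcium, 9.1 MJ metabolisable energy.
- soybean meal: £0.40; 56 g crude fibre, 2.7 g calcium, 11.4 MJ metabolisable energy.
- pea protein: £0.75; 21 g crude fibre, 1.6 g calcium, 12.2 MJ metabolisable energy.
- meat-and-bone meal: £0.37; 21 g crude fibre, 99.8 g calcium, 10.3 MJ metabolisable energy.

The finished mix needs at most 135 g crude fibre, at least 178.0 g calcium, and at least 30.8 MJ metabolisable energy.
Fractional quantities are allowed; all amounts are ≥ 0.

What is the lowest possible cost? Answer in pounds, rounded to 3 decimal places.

£0.936

Let x1 = kg of barley bran, x2 = kg of cottonseed meal, x3 = kg of soybean meal, x4 = kg of pea protein, x5 = kg of meat-and-bone meal.
Minimise 0.09x1 + 0.26x2 + 0.4x3 + 0.75x4 + 0.37x5 subject to:
  119x1 + 115x2 + 56x3 + 21x4 + 21x5 ≤ 135   (crude fibre)
  1.1x1 + 2x2 + 2.7x3 + 1.6x4 + 99.8x5 ≥ 178   (calcium)
  9.1x1 + 9.1x2 + 11.4x3 + 12.2x4 + 10.3x5 ≥ 30.8   (metabolisable energy)
  x1, x2, x3, x4, x5 ≥ 0.
The minimum-cost mix takes nothing from cottonseed meal, soybean meal, pea protein — only barley bran, meat-and-bone meal. The crude fibre and metabolisable energy requirements are met with equality.
Solving gives x1 = 0.7188, x5 = 2.355.
Objective = 0.09·0.7188 + 0.37·2.355 = 0.93604.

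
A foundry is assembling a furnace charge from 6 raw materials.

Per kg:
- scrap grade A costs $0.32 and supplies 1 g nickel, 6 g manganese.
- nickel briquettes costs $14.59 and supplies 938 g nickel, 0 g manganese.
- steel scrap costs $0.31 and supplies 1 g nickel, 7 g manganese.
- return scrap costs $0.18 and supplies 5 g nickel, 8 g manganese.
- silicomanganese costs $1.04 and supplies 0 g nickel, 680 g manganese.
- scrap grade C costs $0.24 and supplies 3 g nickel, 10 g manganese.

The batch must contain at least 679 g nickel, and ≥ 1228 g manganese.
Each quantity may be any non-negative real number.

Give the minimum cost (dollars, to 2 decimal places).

Let x1 = kg of scrap grade A, x2 = kg of nickel briquettes, x3 = kg of steel scrap, x4 = kg of return scrap, x5 = kg of silicomanganese, x6 = kg of scrap grade C.
Minimise 0.32x1 + 14.59x2 + 0.31x3 + 0.18x4 + 1.04x5 + 0.24x6 s.t.:
  1x1 + 938x2 + 1x3 + 5x4 + 3x6 ≥ 679   (nickel)
  6x1 + 7x3 + 8x4 + 680x5 + 10x6 ≥ 1228   (manganese)
  x1, x2, x3, x4, x5, x6 ≥ 0.
At the optimum only nickel briquettes, silicomanganese are positive (scrap grade A, steel scrap, return scrap, scrap grade C = 0). Binding constraints: nickel and manganese.
That vertex is x2 = 0.7239, x5 = 1.806.
Cost = 14.59·0.7239 + 1.04·1.806 = 12.4399.

$12.44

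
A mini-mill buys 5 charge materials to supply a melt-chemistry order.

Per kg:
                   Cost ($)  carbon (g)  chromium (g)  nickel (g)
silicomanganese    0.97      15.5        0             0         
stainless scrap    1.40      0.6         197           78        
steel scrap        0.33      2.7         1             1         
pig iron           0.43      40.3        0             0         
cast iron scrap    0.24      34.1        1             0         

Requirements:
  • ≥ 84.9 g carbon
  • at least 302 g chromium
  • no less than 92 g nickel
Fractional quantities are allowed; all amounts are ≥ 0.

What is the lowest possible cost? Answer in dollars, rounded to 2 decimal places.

$2.72

Set it up as a linear program. Let x1 = kg of silicomanganese, x2 = kg of stainless scrap, x3 = kg of steel scrap, x4 = kg of pig iron, x5 = kg of cast iron scrap.
Minimize 0.97x1 + 1.4x2 + 0.33x3 + 0.43x4 + 0.24x5 with:
  15.5x1 + 0.6x2 + 2.7x3 + 40.3x4 + 34.1x5 ≥ 84.9   (carbon)
  197x2 + 1x3 + 1x5 ≥ 302   (chromium)
  78x2 + 1x3 ≥ 92   (nickel)
  x1, x2, x3, x4, x5 ≥ 0.
The minimum-cost mix takes nothing from silicomanganese, steel scrap, pig iron — only stainless scrap, cast iron scrap. There the carbon and chromium constraints are tight.
Optimal quantities: stainless scrap = 1.52 kg, cast iron scrap = 2.463 kg.
Cost = 1.4·1.52 + 0.24·2.463 = 2.7191.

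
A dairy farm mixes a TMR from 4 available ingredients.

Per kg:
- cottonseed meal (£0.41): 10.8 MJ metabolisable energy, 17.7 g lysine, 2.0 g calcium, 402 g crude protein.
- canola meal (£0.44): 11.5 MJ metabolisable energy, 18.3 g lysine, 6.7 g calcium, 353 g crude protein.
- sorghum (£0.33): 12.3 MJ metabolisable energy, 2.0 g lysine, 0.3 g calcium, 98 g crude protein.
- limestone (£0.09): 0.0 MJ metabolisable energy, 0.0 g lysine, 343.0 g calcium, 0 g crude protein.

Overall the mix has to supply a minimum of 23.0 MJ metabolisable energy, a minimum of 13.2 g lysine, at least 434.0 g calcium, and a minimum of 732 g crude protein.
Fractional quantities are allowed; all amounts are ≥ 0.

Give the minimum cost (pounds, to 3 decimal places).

£0.939

Treat it as an LP. Let x1 = kg of cottonseed meal, x2 = kg of canola meal, x3 = kg of sorghum, x4 = kg of limestone.
min 0.41x1 + 0.44x2 + 0.33x3 + 0.09x4 with:
  10.8x1 + 11.5x2 + 12.3x3 ≥ 23   (metabolisable energy)
  17.7x1 + 18.3x2 + 2x3 ≥ 13.2   (lysine)
  2x1 + 6.7x2 + 0.3x3 + 343x4 ≥ 434   (calcium)
  402x1 + 353x2 + 98x3 ≥ 732   (crude protein)
  x1, x2, x3, x4 ≥ 0.
At the optimum only cottonseed meal, sorghum, limestone are positive (canola meal = 0). The metabolisable energy, calcium, crude protein requirements are met with equality.
That vertex is x1 = 1.737, x3 = 0.3449, x4 = 1.255.
Cost = 0.41·1.737 + 0.33·0.3449 + 0.09·1.255 = 0.93894.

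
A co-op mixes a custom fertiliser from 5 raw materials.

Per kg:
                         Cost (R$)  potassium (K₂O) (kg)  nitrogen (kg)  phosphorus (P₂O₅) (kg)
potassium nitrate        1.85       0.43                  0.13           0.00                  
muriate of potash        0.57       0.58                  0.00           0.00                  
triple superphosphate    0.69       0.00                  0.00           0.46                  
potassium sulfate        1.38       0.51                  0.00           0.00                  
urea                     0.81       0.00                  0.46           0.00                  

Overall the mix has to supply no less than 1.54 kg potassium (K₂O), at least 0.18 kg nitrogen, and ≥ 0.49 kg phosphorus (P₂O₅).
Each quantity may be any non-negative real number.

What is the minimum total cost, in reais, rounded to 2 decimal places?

Treat it as an LP. Let x1 = kg of potassium nitrate, x2 = kg of muriate of potash, x3 = kg of triple superphosphate, x4 = kg of potassium sulfate, x5 = kg of urea.
Minimise 1.85x1 + 0.57x2 + 0.69x3 + 1.38x4 + 0.81x5 s.t.:
  0.43x1 + 0.58x2 + 0.51x4 ≥ 1.54   (potassium (K₂O))
  0.13x1 + 0.46x5 ≥ 0.18   (nitrogen)
  0.46x3 ≥ 0.49   (phosphorus (P₂O₅))
  x1, x2, x3, x4, x5 ≥ 0.
The minimum-cost mix takes nothing from potassium nitrate, potassium sulfate — only muriate of potash, triple superphosphate, urea. There the potassium (K₂O), nitrogen, phosphorus (P₂O₅) constraints are tight.
That vertex is x2 = 2.655, x3 = 1.065, x5 = 0.3913.
Objective = 0.57·2.655 + 0.69·1.065 + 0.81·0.3913 = 2.5652.

R$2.57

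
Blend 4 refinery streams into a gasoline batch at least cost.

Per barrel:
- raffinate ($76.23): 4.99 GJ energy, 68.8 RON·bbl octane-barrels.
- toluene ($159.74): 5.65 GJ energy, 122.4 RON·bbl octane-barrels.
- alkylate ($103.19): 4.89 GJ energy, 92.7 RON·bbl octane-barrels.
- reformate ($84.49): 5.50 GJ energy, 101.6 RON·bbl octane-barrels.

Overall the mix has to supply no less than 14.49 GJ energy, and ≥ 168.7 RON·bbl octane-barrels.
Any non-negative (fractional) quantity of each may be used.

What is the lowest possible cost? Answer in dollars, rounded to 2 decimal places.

Let x1 = barrels of raffinate, x2 = barrels of toluene, x3 = barrels of alkylate, x4 = barrels of reformate.
min 76.23x1 + 159.74x2 + 103.19x3 + 84.49x4 subject to:
  4.99x1 + 5.65x2 + 4.89x3 + 5.5x4 ≥ 14.49   (energy)
  68.8x1 + 122.4x2 + 92.7x3 + 101.6x4 ≥ 168.7   (octane-barrels)
  x1, x2, x3, x4 ≥ 0.
At the optimum only raffinate is positive (toluene, alkylate, reformate = 0). The energy requirement is met with equality.
That vertex is x1 = 2.9038.
Objective = 76.23·2.9038 = 221.3567.

$221.36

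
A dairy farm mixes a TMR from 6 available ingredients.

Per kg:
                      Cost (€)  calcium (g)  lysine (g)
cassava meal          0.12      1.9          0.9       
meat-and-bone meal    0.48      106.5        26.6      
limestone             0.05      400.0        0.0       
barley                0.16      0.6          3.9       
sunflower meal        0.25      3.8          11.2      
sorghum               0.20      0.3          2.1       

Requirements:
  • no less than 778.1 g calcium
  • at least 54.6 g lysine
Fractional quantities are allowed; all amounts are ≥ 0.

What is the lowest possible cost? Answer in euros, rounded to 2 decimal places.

This is a linear program. Let x1 = kg of cassava meal, x2 = kg of meat-and-bone meal, x3 = kg of limestone, x4 = kg of barley, x5 = kg of sunflower meal, x6 = kg of sorghum.
min 0.12x1 + 0.48x2 + 0.05x3 + 0.16x4 + 0.25x5 + 0.2x6 subject to:
  1.9x1 + 106.5x2 + 400x3 + 0.6x4 + 3.8x5 + 0.3x6 ≥ 778.1   (calcium)
  0.9x1 + 26.6x2 + 3.9x4 + 11.2x5 + 2.1x6 ≥ 54.6   (lysine)
  x1, x2, x3, x4, x5, x6 ≥ 0.
The minimum-cost mix takes nothing from cassava meal, barley, sunflower meal, sorghum — only meat-and-bone meal, limestone. There the calcium and lysine constraints are tight.
That vertex is x2 = 2.053, x3 = 1.399.
Cost = 0.48·2.053 + 0.05·1.399 = 1.0554.

€1.06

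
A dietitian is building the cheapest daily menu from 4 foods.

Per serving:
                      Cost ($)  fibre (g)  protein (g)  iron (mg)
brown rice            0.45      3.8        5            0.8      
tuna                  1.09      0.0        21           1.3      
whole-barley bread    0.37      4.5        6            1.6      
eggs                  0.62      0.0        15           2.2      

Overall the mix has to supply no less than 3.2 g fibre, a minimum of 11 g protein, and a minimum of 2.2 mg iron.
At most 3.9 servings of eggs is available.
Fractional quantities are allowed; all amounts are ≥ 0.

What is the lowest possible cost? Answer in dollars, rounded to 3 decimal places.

Set it up as a linear program. Let x1 = servings of brown rice, x2 = servings of tuna, x3 = servings of whole-barley bread, x4 = servings of eggs.
Minimise 0.45x1 + 1.09x2 + 0.37x3 + 0.62x4 s.t.:
  3.8x1 + 4.5x3 ≥ 3.2   (fibre)
  5x1 + 21x2 + 6x3 + 15x4 ≥ 11   (protein)
  0.8x1 + 1.3x2 + 1.6x3 + 2.2x4 ≥ 2.2   (iron)
  x4 ≤ 3.9
  x1, x2, x3, x4 ≥ 0.
The minimum-cost mix takes nothing from brown rice, tuna — only whole-barley bread, eggs. There the protein and iron constraints are tight.
Optimal quantities: whole-barley bread = 0.8148 servings, eggs = 0.4074 servings.
Cost = 0.37·0.8148 + 0.62·0.4074 = 0.55406.

$0.554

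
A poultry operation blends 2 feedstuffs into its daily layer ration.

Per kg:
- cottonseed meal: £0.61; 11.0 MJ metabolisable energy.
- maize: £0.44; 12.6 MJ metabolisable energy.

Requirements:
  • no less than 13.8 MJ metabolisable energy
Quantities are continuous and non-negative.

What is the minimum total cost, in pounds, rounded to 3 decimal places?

This is a linear program. Let x1 = kg of cottonseed meal, x2 = kg of maize.
Minimise 0.61x1 + 0.44x2 subject to:
  11x1 + 12.6x2 ≥ 13.8   (metabolisable energy)
  x1, x2 ≥ 0.
The minimum-cost mix takes nothing from cottonseed meal — only maize. Binding constraint: metabolisable energy.
Solving gives x2 = 1.095.
Cost = 0.44·1.095 = 0.48180.

£0.482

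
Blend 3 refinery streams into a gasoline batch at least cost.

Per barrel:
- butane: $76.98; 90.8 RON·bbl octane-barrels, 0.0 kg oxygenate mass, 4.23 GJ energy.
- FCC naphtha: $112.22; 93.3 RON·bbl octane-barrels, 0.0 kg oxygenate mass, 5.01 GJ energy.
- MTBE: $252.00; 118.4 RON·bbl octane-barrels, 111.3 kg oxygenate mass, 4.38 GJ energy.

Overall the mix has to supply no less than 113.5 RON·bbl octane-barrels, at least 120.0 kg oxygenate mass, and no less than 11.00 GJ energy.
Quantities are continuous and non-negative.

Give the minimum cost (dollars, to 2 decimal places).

$385.94

Let x1 = barrels of butane, x2 = barrels of FCC naphtha, x3 = barrels of MTBE.
min 76.98x1 + 112.22x2 + 252x3 subject to:
  90.8x1 + 93.3x2 + 118.4x3 ≥ 113.5   (octane-barrels)
  111.3x3 ≥ 120   (oxygenate mass)
  4.23x1 + 5.01x2 + 4.38x3 ≥ 11   (energy)
  x1, x2, x3 ≥ 0.
At the optimum only butane, MTBE are positive (FCC naphtha = 0). The oxygenate mass and energy requirements are met with equality.
Optimal quantities: butane = 1.48407 barrels, MTBE = 1.07817 barrels.
Objective = 76.98·1.48407 + 252·1.07817 = 385.9425.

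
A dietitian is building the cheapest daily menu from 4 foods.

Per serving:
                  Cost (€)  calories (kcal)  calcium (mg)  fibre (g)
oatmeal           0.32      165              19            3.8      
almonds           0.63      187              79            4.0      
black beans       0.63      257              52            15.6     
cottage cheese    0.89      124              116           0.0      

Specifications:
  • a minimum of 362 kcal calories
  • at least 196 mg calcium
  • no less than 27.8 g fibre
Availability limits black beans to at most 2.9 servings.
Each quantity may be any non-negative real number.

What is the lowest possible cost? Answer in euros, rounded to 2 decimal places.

€1.86

Set it up as a linear program. Let x1 = servings of oatmeal, x2 = servings of almonds, x3 = servings of black beans, x4 = servings of cottage cheese.
min 0.32x1 + 0.63x2 + 0.63x3 + 0.89x4 s.t.:
  165x1 + 187x2 + 257x3 + 124x4 ≥ 362   (calories)
  19x1 + 79x2 + 52x3 + 116x4 ≥ 196   (calcium)
  3.8x1 + 4x2 + 15.6x3 ≥ 27.8   (fibre)
  x3 ≤ 2.9
  x1, x2, x3, x4 ≥ 0.
The minimum-cost mix takes nothing from oatmeal, cottage cheese — only almonds, black beans. Binding constraints: calcium and fibre.
Solving gives x2 = 1.574, x3 = 1.379.
Hence cost = 0.63·1.574 + 0.63·1.379 = €1.8604.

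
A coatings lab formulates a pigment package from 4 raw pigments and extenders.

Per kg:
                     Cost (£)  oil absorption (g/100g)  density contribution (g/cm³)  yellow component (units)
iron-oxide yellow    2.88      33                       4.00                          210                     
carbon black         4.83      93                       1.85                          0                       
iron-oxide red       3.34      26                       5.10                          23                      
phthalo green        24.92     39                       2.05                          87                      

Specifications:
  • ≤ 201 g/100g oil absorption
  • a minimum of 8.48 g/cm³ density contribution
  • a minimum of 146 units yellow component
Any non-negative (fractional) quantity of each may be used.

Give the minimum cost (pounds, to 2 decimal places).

This is a linear program. Let x1 = kg of iron-oxide yellow, x2 = kg of carbon black, x3 = kg of iron-oxide red, x4 = kg of phthalo green.
Minimise 2.88x1 + 4.83x2 + 3.34x3 + 24.92x4 with:
  33x1 + 93x2 + 26x3 + 39x4 ≤ 201   (oil absorption)
  4x1 + 1.85x2 + 5.1x3 + 2.05x4 ≥ 8.48   (density contribution)
  210x1 + 23x3 + 87x4 ≥ 146   (yellow component)
  x1, x2, x3, x4 ≥ 0.
The optimal basis is {iron-oxide yellow, iron-oxide red}; carbon black, phthalo green drop out. Binding constraints: density contribution and yellow component.
Solving gives x1 = 0.5613, x3 = 1.222.
Objective = 2.88·0.5613 + 3.34·1.222 = 5.6980.

£5.70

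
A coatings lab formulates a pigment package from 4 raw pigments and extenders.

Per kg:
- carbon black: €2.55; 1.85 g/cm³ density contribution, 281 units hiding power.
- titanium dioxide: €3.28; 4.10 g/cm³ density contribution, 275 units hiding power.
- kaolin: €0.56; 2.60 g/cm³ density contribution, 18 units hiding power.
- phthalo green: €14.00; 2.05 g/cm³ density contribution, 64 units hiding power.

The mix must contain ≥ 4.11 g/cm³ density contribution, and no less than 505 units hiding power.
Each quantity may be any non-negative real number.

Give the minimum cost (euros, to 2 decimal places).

€4.71

This is a linear program. Let x1 = kg of carbon black, x2 = kg of titanium dioxide, x3 = kg of kaolin, x4 = kg of phthalo green.
Minimise 2.55x1 + 3.28x2 + 0.56x3 + 14x4 with:
  1.85x1 + 4.1x2 + 2.6x3 + 2.05x4 ≥ 4.11   (density contribution)
  281x1 + 275x2 + 18x3 + 64x4 ≥ 505   (hiding power)
  x1, x2, x3, x4 ≥ 0.
The cheapest feasible vertex uses only carbon black, kaolin; titanium dioxide, phthalo green are not used. Binding constraints: density contribution and hiding power.
So carbon black = 1.777 kg, kaolin = 0.3164 kg.
Cost = 2.55·1.777 + 0.56·0.3164 = 4.7085.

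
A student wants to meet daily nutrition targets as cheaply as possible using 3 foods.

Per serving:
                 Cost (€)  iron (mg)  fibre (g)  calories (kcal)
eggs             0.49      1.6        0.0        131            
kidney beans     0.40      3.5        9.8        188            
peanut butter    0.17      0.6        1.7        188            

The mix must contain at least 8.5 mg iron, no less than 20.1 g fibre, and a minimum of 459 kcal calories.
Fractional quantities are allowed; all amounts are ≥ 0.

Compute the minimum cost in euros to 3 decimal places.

This is a linear program. Let x1 = servings of eggs, x2 = servings of kidney beans, x3 = servings of peanut butter.
min 0.49x1 + 0.4x2 + 0.17x3 s.t.:
  1.6x1 + 3.5x2 + 0.6x3 ≥ 8.5   (iron)
  9.8x2 + 1.7x3 ≥ 20.1   (fibre)
  131x1 + 188x2 + 188x3 ≥ 459   (calories)
  x1, x2, x3 ≥ 0.
The minimum-cost mix takes nothing from eggs — only kidney beans, peanut butter. The iron and calories requirements are met with equality.
That vertex is x2 = 2.426, x3 = 0.01559.
Total cost: 0.4·2.426 + 0.17·0.01559 = 0.97305.

€0.973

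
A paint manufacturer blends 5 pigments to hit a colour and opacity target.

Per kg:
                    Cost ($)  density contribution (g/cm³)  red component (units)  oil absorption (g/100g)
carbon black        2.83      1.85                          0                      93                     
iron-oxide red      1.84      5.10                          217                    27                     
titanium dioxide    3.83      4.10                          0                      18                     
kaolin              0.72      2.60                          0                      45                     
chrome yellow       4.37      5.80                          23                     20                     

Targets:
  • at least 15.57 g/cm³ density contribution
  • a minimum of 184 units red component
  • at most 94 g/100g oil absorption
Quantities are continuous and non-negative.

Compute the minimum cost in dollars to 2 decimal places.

Treat it as an LP. Let x1 = kg of carbon black, x2 = kg of iron-oxide red, x3 = kg of titanium dioxide, x4 = kg of kaolin, x5 = kg of chrome yellow.
Minimize 2.83x1 + 1.84x2 + 3.83x3 + 0.72x4 + 4.37x5 subject to:
  1.85x1 + 5.1x2 + 4.1x3 + 2.6x4 + 5.8x5 ≥ 15.57   (density contribution)
  217x2 + 23x5 ≥ 184   (red component)
  93x1 + 27x2 + 18x3 + 45x4 + 20x5 ≤ 94   (oil absorption)
  x1, x2, x3, x4, x5 ≥ 0.
The minimum-cost mix takes nothing from carbon black, titanium dioxide, chrome yellow — only iron-oxide red, kaolin. The density contribution and oil absorption requirements are met with equality.
So iron-oxide red = 2.864 kg, kaolin = 0.3704 kg.
Cost = 1.84·2.864 + 0.72·0.3704 = 5.5364.

$5.54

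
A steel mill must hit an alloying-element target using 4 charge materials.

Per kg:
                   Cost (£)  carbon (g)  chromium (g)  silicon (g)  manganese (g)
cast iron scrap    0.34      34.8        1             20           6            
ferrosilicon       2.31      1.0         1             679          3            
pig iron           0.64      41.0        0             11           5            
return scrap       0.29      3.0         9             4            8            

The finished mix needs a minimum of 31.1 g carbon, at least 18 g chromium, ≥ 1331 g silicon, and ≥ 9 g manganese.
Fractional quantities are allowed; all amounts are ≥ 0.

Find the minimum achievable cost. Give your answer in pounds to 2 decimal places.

Treat it as an LP. Let x1 = kg of cast iron scrap, x2 = kg of ferrosilicon, x3 = kg of pig iron, x4 = kg of return scrap.
Minimize 0.34x1 + 2.31x2 + 0.64x3 + 0.29x4 s.t.:
  34.8x1 + 1x2 + 41x3 + 3x4 ≥ 31.1   (carbon)
  1x1 + 1x2 + 9x4 ≥ 18   (chromium)
  20x1 + 679x2 + 11x3 + 4x4 ≥ 1331   (silicon)
  6x1 + 3x2 + 5x3 + 8x4 ≥ 9   (manganese)
  x1, x2, x3, x4 ≥ 0.
The cheapest feasible vertex uses only cast iron scrap, ferrosilicon, return scrap; pig iron is not used. Binding constraints: carbon, chromium, silicon.
So cast iron scrap = 0.6909 kg, ferrosilicon = 1.93 kg, return scrap = 1.709 kg.
Total cost: 0.34·0.6909 + 2.31·1.93 + 0.29·1.709 = 5.1888.

£5.19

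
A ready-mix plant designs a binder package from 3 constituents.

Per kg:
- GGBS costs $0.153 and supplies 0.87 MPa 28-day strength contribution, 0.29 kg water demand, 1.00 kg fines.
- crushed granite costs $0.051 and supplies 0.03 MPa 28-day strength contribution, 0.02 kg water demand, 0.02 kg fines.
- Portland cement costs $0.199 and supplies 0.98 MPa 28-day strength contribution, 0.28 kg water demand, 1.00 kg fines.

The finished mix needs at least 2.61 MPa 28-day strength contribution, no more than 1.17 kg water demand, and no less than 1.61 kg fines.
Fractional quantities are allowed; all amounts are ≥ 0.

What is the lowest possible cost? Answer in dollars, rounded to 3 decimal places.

Treat it as an LP. Let x1 = kg of GGBS, x2 = kg of crushed granite, x3 = kg of Portland cement.
Minimize 0.153x1 + 0.051x2 + 0.199x3 s.t.:
  0.87x1 + 0.03x2 + 0.98x3 ≥ 2.61   (28-day strength contribution)
  0.29x1 + 0.02x2 + 0.28x3 ≤ 1.17   (water demand)
  1x1 + 0.02x2 + 1x3 ≥ 1.61   (fines)
  x1, x2, x3 ≥ 0.
At the optimum only GGBS is positive (crushed granite, Portland cement = 0). Binding constraint: 28-day strength contribution.
Solving gives x1 = 3.
Total cost: 0.153·3 = 0.45900.

$0.459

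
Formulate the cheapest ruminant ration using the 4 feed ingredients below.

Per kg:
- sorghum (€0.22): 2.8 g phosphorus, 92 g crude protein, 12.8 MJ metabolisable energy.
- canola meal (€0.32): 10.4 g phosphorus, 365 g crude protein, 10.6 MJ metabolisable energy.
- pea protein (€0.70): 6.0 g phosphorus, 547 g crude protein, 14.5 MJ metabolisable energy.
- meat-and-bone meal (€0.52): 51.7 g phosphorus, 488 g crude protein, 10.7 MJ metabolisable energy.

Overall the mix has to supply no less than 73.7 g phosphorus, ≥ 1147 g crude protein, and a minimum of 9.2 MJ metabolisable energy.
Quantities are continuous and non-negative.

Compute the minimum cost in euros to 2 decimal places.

Let x1 = kg of sorghum, x2 = kg of canola meal, x3 = kg of pea protein, x4 = kg of meat-and-bone meal.
Minimize 0.22x1 + 0.32x2 + 0.7x3 + 0.52x4 with:
  2.8x1 + 10.4x2 + 6x3 + 51.7x4 ≥ 73.7   (phosphorus)
  92x1 + 365x2 + 547x3 + 488x4 ≥ 1147   (crude protein)
  12.8x1 + 10.6x2 + 14.5x3 + 10.7x4 ≥ 9.2   (metabolisable energy)
  x1, x2, x3, x4 ≥ 0.
At the optimum only canola meal, meat-and-bone meal are positive (sorghum, pea protein = 0). Binding constraints: phosphorus and crude protein.
Solving gives x2 = 1.691, x4 = 1.085.
Cost = 0.32·1.691 + 0.52·1.085 = 1.1053.

€1.11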